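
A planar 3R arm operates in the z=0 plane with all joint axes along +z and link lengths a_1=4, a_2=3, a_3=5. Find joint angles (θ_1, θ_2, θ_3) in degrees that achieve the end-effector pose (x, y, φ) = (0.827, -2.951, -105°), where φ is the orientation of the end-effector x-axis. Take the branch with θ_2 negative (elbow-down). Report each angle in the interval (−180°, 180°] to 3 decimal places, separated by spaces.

90.003 -135.004 -59.999

wrist centre = target − a_3·(cos φ, sin φ) = (2.1211, 1.8786)
cos θ_2 = (8.0283−4²−3²)/(2·4·3) = -0.7072; θ_2 = -135.0039° (elbow-down)
β = atan2(1.8786,2.1211) = 41.5309°; ψ = atan2(-2.1212,1.8785) = -48.4716°
θ_1 = β − ψ = 90.0025°
θ_3 = φ − θ_1 − θ_2 = -59.9986° (wrapped to (-180°,180°])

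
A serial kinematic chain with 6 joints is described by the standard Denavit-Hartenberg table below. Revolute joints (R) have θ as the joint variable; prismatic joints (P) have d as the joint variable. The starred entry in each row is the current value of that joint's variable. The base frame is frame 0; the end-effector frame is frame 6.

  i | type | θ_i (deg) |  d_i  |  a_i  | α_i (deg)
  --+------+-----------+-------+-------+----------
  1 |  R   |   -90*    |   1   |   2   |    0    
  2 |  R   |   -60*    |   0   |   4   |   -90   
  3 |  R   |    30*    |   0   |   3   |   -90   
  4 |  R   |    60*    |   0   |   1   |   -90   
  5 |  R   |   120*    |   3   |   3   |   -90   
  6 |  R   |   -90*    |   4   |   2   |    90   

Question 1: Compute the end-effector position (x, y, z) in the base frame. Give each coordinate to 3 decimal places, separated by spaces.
-0.772 -3.523 3.174

after link 1: o_1 = (0.0000, -2.0000, 1.0000)
after link 2: o_2 = (-3.4641, -4.0000, 1.0000)
after link 3: o_3 = (-5.7141, -5.2990, -0.5000)
after link 4: o_4 = (-6.5221, -4.7655, -0.7500)
after link 5: o_5 = (-5.2365, -3.7913, 3.1740)
after link 6: o_6 = (-0.7724, -3.5233, 3.1740)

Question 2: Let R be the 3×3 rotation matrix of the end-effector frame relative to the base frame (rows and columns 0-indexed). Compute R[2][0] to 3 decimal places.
0.433

End-effector x-axis (col 0 of R) = (0.3995,0.8080,0.4330)
R[2][0] = 0.4330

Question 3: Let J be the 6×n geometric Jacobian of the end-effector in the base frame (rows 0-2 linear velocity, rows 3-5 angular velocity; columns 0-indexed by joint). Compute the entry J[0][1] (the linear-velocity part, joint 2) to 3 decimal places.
axis z_1 = (0.0000,0.0000,1.0000); lever o_n−o_1 = (-0.7724,-1.5233,2.1740)
cross product → J_v[:, 1] = (1.5233,-0.7724,0.0000)
J_ω[:, 1] = z_1
entry J[0][1] = 1.5233

1.523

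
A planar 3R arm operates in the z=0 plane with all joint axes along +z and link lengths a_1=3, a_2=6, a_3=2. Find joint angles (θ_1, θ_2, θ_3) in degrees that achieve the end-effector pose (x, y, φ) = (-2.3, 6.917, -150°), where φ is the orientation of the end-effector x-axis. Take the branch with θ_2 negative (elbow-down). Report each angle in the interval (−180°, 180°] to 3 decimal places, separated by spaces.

wrist centre = target − a_3·(cos φ, sin φ) = (-0.5679, 7.9170)
cos θ_2 = (63.0015−3²−6²)/(2·3·6) = 0.5000; θ_2 = -59.9973° (elbow-down)
β = atan2(7.9170,-0.5679) = 94.1033°; ψ = atan2(-5.1960,6.0002) = -40.8915°
θ_1 = β − ψ = 134.9947°
θ_3 = φ − θ_1 − θ_2 = 135.0026° (wrapped to (-180°,180°])

134.995 -59.997 135.003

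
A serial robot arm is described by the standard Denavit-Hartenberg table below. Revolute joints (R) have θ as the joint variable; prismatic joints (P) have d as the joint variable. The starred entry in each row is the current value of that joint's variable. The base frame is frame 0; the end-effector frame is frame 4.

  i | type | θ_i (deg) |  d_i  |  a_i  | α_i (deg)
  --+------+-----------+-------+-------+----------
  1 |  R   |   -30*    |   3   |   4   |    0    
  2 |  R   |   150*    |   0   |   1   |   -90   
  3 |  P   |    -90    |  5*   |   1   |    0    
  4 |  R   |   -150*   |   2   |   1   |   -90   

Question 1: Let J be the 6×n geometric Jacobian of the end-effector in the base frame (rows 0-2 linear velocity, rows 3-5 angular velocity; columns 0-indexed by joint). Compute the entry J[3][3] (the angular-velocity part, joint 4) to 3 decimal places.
-0.866

axis z_3 = (-0.8660,-0.5000,0.0000); lever o_n−o_3 = (-1.4821,-1.4330,-0.8660)
cross product → J_v[:, 3] = (0.4330,-0.7500,0.5000)
J_ω[:, 3] = z_3
entry J[3][3] = -0.8660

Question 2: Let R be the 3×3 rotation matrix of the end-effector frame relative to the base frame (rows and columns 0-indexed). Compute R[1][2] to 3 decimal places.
End-effector z-axis (col 2 of R) = (0.4330,-0.7500,0.5000)
R[1][2] = -0.7500

-0.750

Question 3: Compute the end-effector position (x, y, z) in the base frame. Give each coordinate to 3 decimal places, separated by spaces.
-2.848 -5.067 3.134

after link 1: o_1 = (3.4641, -2.0000, 3.0000)
after link 2: o_2 = (2.9641, -1.1340, 3.0000)
after link 3: o_3 = (-1.3660, -3.6340, 4.0000)
after link 4: o_4 = (-2.8481, -5.0670, 3.1340)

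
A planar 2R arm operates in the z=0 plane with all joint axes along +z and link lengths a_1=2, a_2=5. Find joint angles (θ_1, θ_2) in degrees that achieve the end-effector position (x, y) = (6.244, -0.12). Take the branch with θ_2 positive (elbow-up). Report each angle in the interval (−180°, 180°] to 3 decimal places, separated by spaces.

cos θ_2 = (39.0019−2²−5²)/(2·2·5) = 0.5001; θ_2 = 59.9936° (elbow-up)
β = atan2(-0.1200,6.2440) = -1.1010°; ψ = atan2(4.3298,4.5005) = 43.8930°
θ_1 = β − ψ = -44.9940°

-44.994 59.994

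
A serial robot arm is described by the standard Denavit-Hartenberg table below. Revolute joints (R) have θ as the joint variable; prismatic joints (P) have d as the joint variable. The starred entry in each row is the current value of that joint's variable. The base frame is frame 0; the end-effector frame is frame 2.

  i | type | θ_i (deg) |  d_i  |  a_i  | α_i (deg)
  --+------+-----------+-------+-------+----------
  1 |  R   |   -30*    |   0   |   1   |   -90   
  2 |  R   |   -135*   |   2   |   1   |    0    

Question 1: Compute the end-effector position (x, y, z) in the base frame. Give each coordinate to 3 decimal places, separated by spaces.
after link 1: o_1 = (0.8660, -0.5000, 0.0000)
after link 2: o_2 = (1.2537, 1.5856, 0.7071)

1.254 1.586 0.707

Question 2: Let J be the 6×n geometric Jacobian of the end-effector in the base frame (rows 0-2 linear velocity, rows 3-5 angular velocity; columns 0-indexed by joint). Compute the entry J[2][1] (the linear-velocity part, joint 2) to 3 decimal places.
axis z_1 = (0.5000,0.8660,0.0000); lever o_n−o_1 = (0.3876,2.0856,0.7071)
cross product → J_v[:, 1] = (0.6124,-0.3536,0.7071)
J_ω[:, 1] = z_1
entry J[2][1] = 0.7071

0.707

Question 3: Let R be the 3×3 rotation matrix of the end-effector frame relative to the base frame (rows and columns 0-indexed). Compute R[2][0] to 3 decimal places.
0.707

End-effector x-axis (col 0 of R) = (-0.6124,0.3536,0.7071)
R[2][0] = 0.7071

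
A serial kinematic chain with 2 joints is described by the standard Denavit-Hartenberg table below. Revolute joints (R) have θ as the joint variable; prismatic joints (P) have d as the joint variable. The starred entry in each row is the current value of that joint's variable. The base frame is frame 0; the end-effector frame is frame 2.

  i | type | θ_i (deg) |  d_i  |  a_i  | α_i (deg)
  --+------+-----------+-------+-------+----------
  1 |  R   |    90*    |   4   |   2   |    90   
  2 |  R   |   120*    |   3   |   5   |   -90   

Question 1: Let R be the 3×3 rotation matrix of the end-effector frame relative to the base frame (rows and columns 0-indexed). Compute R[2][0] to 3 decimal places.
0.866

End-effector x-axis (col 0 of R) = (-0.0000,-0.5000,0.8660)
R[2][0] = 0.8660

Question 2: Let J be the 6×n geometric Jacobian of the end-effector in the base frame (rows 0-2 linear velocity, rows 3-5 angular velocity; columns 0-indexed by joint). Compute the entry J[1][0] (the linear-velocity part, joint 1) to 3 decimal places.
axis z_0 = ẑ; lever o_n−o_0 = (3.0000,-0.5000,8.3301)
cross product → J_v[:, 0] = (0.5000,3.0000,-0.0000)
J_ω[:, 0] = z_0
entry J[1][0] = 3.0000

3.000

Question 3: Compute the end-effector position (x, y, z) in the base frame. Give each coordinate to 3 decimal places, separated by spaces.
after link 1: o_1 = (0.0000, 2.0000, 4.0000)
after link 2: o_2 = (3.0000, -0.5000, 8.3301)

3.000 -0.500 8.330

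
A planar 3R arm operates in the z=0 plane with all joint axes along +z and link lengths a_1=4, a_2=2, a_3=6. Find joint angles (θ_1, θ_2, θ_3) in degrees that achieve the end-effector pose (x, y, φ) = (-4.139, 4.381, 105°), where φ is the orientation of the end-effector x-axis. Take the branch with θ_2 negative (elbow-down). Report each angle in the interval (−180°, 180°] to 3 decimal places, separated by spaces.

wrist centre = target − a_3·(cos φ, sin φ) = (-2.5861, -1.4146)
cos θ_2 = (8.6888−4²−2²)/(2·4·2) = -0.7069; θ_2 = -134.9873° (elbow-down)
β = atan2(-1.4146,-2.5861) = -151.3219°; ψ = atan2(-1.4145,2.5861) = -28.6775°
θ_1 = β − ψ = -122.6444°
θ_3 = φ − θ_1 − θ_2 = 2.6317° (wrapped to (-180°,180°])

-122.644 -134.987 2.632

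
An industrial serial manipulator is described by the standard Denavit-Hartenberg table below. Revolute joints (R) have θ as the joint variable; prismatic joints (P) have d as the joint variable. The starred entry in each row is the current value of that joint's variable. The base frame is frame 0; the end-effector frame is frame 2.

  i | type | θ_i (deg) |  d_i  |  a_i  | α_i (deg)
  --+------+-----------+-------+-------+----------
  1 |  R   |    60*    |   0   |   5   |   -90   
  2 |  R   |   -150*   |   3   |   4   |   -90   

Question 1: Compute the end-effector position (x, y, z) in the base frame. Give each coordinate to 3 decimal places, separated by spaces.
after link 1: o_1 = (2.5000, 4.3301, 0.0000)
after link 2: o_2 = (-1.8301, 2.8301, 2.0000)

-1.830 2.830 2.000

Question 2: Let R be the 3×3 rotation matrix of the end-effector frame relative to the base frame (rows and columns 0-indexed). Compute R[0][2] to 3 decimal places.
End-effector z-axis (col 2 of R) = (0.2500,0.4330,0.8660)
R[0][2] = 0.2500

0.250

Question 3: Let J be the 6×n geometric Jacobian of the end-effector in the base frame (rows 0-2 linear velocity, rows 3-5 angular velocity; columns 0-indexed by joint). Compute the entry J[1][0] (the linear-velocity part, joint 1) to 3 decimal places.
-1.830

axis z_0 = ẑ; lever o_n−o_0 = (-1.8301,2.8301,2.0000)
cross product → J_v[:, 0] = (-2.8301,-1.8301,0.0000)
J_ω[:, 0] = z_0
entry J[1][0] = -1.8301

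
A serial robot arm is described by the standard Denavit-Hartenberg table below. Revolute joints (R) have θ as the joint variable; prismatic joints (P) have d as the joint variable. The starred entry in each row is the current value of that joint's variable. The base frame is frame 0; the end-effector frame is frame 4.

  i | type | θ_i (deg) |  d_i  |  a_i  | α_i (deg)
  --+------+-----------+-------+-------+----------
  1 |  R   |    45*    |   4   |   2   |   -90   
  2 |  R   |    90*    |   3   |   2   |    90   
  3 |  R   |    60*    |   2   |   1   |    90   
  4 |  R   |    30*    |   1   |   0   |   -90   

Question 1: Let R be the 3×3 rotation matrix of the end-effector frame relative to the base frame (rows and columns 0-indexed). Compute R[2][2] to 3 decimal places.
End-effector z-axis (col 2 of R) = (0.9186,0.3062,0.2500)
R[2][2] = 0.2500

0.250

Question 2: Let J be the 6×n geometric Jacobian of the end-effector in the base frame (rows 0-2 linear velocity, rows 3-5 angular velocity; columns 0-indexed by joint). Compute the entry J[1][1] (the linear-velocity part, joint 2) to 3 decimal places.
axis z_1 = (-0.7071,0.7071,0.0000); lever o_n−o_1 = (-0.9659,3.7944,-3.3660)
cross product → J_v[:, 1] = (-2.3801,-2.3801,-2.0000)
J_ω[:, 1] = z_1
entry J[1][1] = -2.3801

-2.380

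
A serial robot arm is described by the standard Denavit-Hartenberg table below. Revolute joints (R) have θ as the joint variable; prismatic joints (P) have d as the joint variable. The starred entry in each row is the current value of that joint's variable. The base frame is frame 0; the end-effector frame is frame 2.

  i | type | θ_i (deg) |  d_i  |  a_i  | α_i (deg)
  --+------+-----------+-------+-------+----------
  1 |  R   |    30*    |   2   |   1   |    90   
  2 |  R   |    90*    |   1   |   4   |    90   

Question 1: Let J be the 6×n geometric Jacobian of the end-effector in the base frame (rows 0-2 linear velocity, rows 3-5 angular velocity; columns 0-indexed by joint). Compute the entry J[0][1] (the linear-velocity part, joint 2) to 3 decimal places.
axis z_1 = (0.5000,-0.8660,0.0000); lever o_n−o_1 = (0.5000,-0.8660,4.0000)
cross product → J_v[:, 1] = (-3.4641,-2.0000,0.0000)
J_ω[:, 1] = z_1
entry J[0][1] = -3.4641

-3.464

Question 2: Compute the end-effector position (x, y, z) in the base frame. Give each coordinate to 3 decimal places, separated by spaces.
1.366 -0.366 6.000

after link 1: o_1 = (0.8660, 0.5000, 2.0000)
after link 2: o_2 = (1.3660, -0.3660, 6.0000)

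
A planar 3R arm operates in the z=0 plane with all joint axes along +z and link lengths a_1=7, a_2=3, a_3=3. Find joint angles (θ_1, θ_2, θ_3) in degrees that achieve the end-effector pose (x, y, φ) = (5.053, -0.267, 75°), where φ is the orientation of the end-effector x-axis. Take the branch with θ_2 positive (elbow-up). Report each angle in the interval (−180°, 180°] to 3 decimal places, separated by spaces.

-60.004 134.994 0.010

wrist centre = target − a_3·(cos φ, sin φ) = (4.2765, -3.1648)
cos θ_2 = (28.3046−7²−3²)/(2·7·3) = -0.7070; θ_2 = 134.9940° (elbow-up)
β = atan2(-3.1648,4.2765) = -36.5026°; ψ = atan2(2.1215,4.8789) = 23.5013°
θ_1 = β − ψ = -60.0040°
θ_3 = φ − θ_1 − θ_2 = 0.0100° (wrapped to (-180°,180°])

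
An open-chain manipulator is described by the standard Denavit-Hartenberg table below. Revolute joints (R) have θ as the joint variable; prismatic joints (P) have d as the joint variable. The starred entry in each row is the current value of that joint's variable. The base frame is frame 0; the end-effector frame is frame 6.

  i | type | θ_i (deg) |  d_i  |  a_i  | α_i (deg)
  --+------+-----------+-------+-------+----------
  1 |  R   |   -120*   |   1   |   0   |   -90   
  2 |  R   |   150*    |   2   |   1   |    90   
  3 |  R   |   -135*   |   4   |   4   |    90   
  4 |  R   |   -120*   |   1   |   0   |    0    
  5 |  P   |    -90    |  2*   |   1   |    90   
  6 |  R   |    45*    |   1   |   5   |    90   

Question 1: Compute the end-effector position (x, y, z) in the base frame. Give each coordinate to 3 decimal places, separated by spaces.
after link 1: o_1 = (0.0000, 0.0000, 1.0000)
after link 2: o_2 = (2.1651, -0.2500, 0.5000)
after link 3: o_3 = (-2.5092, -2.6892, -1.5499)
after link 4: o_4 = (-2.2030, -3.5730, -1.1963)
after link 5: o_5 = (-0.9201, -5.4042, -1.2284)
after link 6: o_6 = (1.8572, -9.2168, -3.1651)

1.857 -9.217 -3.165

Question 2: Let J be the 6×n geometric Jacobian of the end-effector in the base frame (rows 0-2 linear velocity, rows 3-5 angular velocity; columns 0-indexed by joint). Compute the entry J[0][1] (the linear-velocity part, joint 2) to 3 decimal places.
axis z_1 = (0.8660,-0.5000,0.0000); lever o_n−o_1 = (1.8572,-9.2168,-4.1651)
cross product → J_v[:, 1] = (2.0826,3.6071,-7.0534)
J_ω[:, 1] = z_1
entry J[0][1] = 2.0826

2.083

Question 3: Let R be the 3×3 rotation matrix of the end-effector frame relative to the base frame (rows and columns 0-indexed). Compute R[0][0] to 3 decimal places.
0.691

End-effector x-axis (col 0 of R) = (0.6906,-0.6698,-0.2727)
R[0][0] = 0.6906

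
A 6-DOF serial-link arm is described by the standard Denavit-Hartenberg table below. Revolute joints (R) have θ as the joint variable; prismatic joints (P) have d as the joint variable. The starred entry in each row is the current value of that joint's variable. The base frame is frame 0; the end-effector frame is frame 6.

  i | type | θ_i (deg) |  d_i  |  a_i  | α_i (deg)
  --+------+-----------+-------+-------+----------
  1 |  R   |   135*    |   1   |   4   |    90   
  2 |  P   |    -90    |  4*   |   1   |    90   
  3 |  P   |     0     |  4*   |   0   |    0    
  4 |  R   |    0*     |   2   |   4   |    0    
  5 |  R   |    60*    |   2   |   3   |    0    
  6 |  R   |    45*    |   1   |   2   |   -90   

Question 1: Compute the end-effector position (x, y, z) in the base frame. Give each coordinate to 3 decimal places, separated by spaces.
after link 1: o_1 = (-2.8284, 2.8284, 1.0000)
after link 2: o_2 = (0.0000, 5.6569, 0.0000)
after link 3: o_3 = (2.8284, 2.8284, 0.0000)
after link 4: o_4 = (4.2426, 1.4142, -4.0000)
after link 5: o_5 = (7.4940, 1.8371, -5.5000)
after link 6: o_6 = (9.5671, 2.4960, -4.9824)

9.567 2.496 -4.982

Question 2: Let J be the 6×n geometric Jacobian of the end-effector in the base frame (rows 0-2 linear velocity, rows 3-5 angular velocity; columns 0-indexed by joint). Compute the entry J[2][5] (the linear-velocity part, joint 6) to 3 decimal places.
axis z_5 = (0.7071,-0.7071,-0.0000); lever o_n−o_5 = (2.0731,0.6589,0.5176)
cross product → J_v[:, 5] = (-0.3660,-0.3660,1.9319)
J_ω[:, 5] = z_5
entry J[2][5] = 1.9319

1.932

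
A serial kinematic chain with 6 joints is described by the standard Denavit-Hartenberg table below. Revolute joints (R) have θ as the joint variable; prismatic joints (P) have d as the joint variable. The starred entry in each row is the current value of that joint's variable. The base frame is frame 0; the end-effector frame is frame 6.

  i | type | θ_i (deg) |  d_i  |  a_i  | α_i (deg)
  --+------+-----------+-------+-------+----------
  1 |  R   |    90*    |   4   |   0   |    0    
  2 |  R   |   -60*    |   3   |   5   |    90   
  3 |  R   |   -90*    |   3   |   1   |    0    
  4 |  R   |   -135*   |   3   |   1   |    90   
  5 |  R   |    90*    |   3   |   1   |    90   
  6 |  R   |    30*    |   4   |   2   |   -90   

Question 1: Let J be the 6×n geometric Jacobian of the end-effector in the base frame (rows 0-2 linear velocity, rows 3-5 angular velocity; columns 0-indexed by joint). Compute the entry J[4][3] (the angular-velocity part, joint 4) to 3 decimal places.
-0.866

axis z_3 = (0.5000,-0.8660,0.0000); lever o_n−o_3 = (2.2537,-5.3177,6.3640)
cross product → J_v[:, 3] = (-5.5114,-3.1820,-0.7071)
J_ω[:, 3] = z_3
entry J[4][3] = -0.8660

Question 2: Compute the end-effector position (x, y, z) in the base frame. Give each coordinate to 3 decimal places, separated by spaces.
8.084 -5.416 12.364

after link 1: o_1 = (0.0000, 0.0000, 4.0000)
after link 2: o_2 = (4.3301, 2.5000, 7.0000)
after link 3: o_3 = (5.8301, -0.0981, 6.0000)
after link 4: o_4 = (6.7178, -3.0497, 6.7071)
after link 5: o_5 = (9.0549, -2.8551, 8.8284)
after link 6: o_6 = (8.0838, -5.4157, 12.3640)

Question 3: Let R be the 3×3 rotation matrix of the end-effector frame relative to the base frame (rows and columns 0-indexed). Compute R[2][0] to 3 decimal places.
End-effector x-axis (col 0 of R) = (0.7392,-0.5732,0.3536)
R[2][0] = 0.3536

0.354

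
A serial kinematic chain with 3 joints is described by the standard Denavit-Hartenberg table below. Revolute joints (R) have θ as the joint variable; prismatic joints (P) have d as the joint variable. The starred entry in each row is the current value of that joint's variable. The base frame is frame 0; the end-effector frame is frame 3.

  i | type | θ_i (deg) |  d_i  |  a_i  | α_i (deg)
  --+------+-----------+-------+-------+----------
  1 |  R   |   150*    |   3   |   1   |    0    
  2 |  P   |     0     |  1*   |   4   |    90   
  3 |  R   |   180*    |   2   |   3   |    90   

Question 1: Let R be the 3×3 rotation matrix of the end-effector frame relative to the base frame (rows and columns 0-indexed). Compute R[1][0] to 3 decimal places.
-0.500

End-effector x-axis (col 0 of R) = (0.8660,-0.5000,0.0000)
R[1][0] = -0.5000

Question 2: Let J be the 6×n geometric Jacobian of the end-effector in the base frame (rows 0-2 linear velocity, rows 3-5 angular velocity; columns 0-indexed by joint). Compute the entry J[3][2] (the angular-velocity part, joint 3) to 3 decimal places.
axis z_2 = (0.5000,0.8660,0.0000); lever o_n−o_2 = (3.5981,0.2321,0.0000)
cross product → J_v[:, 2] = (0.0000,-0.0000,-3.0000)
J_ω[:, 2] = z_2
entry J[3][2] = 0.5000

0.500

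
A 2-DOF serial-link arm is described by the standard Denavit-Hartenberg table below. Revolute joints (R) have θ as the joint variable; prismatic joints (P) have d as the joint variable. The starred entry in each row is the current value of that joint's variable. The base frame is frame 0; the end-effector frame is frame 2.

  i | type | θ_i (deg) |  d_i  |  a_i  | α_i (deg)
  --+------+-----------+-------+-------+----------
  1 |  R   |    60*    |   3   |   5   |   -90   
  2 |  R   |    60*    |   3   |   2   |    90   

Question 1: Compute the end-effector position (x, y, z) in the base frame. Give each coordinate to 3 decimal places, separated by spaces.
0.402 6.696 1.268

after link 1: o_1 = (2.5000, 4.3301, 3.0000)
after link 2: o_2 = (0.4019, 6.6962, 1.2679)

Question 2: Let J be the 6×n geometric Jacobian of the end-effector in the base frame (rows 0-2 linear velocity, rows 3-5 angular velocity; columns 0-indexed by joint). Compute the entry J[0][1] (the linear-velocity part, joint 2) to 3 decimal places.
-0.866

axis z_1 = (-0.8660,0.5000,0.0000); lever o_n−o_1 = (-2.0981,2.3660,-1.7321)
cross product → J_v[:, 1] = (-0.8660,-1.5000,-1.0000)
J_ω[:, 1] = z_1
entry J[0][1] = -0.8660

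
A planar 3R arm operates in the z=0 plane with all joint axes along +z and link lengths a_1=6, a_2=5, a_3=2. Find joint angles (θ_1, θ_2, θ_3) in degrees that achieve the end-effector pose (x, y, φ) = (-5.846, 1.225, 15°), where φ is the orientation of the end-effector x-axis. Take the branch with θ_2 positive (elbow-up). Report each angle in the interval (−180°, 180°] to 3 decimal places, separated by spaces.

wrist centre = target − a_3·(cos φ, sin φ) = (-7.7779, 0.7074)
cos θ_2 = (60.9953−6²−5²)/(2·6·5) = -0.0001; θ_2 = 90.0045° (elbow-up)
β = atan2(0.7074,-7.7779) = 174.8035°; ψ = atan2(5.0000,5.9996) = 39.8074°
θ_1 = β − ψ = 134.9961°
θ_3 = φ − θ_1 − θ_2 = 149.9995° (wrapped to (-180°,180°])

134.996 90.004 149.999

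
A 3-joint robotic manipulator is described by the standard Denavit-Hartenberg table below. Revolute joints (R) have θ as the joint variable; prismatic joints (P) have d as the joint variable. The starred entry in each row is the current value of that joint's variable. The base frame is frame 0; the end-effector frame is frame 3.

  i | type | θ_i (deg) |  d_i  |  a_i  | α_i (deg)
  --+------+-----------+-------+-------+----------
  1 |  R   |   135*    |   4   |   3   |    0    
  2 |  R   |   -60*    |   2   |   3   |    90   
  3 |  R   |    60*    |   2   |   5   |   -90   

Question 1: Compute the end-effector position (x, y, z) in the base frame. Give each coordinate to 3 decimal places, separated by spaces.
1.234 6.916 10.330

after link 1: o_1 = (-2.1213, 2.1213, 4.0000)
after link 2: o_2 = (-1.3449, 5.0191, 6.0000)
after link 3: o_3 = (1.2340, 6.9163, 10.3301)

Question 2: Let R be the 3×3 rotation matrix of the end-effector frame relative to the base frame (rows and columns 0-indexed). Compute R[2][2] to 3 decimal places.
End-effector z-axis (col 2 of R) = (-0.2241,-0.8365,0.5000)
R[2][2] = 0.5000

0.500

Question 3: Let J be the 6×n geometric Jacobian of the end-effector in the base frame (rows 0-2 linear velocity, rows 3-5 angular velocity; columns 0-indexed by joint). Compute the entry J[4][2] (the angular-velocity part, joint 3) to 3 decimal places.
axis z_2 = (0.9659,-0.2588,0.0000); lever o_n−o_2 = (2.5789,1.8972,4.3301)
cross product → J_v[:, 2] = (-1.1207,-4.1826,2.5000)
J_ω[:, 2] = z_2
entry J[4][2] = -0.2588

-0.259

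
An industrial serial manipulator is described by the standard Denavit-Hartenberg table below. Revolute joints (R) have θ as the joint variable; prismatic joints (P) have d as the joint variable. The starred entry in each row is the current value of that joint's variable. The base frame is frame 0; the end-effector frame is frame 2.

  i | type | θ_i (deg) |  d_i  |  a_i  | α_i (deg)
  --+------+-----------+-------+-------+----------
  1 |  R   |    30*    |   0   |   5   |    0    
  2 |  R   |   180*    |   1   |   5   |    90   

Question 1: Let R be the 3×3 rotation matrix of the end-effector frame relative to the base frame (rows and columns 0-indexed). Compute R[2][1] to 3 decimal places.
1.000

End-effector y-axis (col 1 of R) = (0.0000,-0.0000,1.0000)
R[2][1] = 1.0000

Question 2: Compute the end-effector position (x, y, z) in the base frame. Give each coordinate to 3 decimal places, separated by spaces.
after link 1: o_1 = (4.3301, 2.5000, 0.0000)
after link 2: o_2 = (-0.0000, 0.0000, 1.0000)

-0.000 0.000 1.000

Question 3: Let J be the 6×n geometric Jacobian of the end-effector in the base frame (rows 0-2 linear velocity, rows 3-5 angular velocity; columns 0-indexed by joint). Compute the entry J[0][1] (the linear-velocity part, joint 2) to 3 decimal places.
axis z_1 = (0.0000,0.0000,1.0000); lever o_n−o_1 = (-4.3301,-2.5000,1.0000)
cross product → J_v[:, 1] = (2.5000,-4.3301,0.0000)
J_ω[:, 1] = z_1
entry J[0][1] = 2.5000

2.500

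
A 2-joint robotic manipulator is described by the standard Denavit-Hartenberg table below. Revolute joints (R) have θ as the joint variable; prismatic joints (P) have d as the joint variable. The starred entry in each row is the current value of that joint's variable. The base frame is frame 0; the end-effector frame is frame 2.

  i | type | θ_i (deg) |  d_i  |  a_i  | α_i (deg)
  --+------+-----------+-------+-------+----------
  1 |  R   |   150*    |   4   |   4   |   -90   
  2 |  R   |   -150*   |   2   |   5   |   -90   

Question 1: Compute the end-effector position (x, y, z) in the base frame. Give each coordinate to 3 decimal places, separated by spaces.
after link 1: o_1 = (-3.4641, 2.0000, 4.0000)
after link 2: o_2 = (-0.7141, -1.8971, 6.5000)

-0.714 -1.897 6.500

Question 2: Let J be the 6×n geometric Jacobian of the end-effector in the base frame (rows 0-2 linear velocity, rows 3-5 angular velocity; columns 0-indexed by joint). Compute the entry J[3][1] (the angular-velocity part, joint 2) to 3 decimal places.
axis z_1 = (-0.5000,-0.8660,0.0000); lever o_n−o_1 = (2.7500,-3.8971,2.5000)
cross product → J_v[:, 1] = (-2.1651,1.2500,4.3301)
J_ω[:, 1] = z_1
entry J[3][1] = -0.5000

-0.500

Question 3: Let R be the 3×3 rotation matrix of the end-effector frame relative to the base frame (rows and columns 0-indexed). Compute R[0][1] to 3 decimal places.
End-effector y-axis (col 1 of R) = (0.5000,0.8660,-0.0000)
R[0][1] = 0.5000

0.500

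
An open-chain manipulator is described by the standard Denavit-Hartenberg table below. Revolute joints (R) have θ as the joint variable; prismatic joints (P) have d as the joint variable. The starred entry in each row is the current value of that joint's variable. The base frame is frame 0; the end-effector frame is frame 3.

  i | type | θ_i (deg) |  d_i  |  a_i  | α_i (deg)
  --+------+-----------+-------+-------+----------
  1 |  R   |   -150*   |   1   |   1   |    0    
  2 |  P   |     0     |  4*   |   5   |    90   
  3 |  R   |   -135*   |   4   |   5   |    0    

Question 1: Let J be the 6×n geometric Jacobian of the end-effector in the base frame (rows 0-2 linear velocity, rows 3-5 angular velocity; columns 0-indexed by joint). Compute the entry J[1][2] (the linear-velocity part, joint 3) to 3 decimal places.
-1.768

axis z_2 = (-0.5000,0.8660,0.0000); lever o_n−o_2 = (1.0619,5.2319,-3.5355)
cross product → J_v[:, 2] = (-3.0619,-1.7678,-3.5355)
J_ω[:, 2] = z_2
entry J[1][2] = -1.7678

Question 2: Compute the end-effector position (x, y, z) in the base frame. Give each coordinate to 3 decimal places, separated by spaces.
-4.134 2.232 1.464

after link 1: o_1 = (-0.8660, -0.5000, 1.0000)
after link 2: o_2 = (-5.1962, -3.0000, 5.0000)
after link 3: o_3 = (-4.1343, 2.2319, 1.4645)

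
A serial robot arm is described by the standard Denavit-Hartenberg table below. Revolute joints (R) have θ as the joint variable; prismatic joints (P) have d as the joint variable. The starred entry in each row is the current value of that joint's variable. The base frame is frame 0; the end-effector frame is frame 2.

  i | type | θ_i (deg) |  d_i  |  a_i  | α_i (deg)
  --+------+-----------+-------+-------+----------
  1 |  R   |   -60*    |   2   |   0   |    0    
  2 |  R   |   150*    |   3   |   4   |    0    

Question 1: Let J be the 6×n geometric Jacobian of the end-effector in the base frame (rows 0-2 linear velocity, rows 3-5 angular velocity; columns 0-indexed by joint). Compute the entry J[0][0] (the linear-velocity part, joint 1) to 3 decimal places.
-4.000

axis z_0 = ẑ; lever o_n−o_0 = (-0.0000,4.0000,5.0000)
cross product → J_v[:, 0] = (-4.0000,-0.0000,0.0000)
J_ω[:, 0] = z_0
entry J[0][0] = -4.0000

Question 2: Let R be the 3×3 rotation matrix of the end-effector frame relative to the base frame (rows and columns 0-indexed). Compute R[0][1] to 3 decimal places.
End-effector y-axis (col 1 of R) = (-1.0000,-0.0000,0.0000)
R[0][1] = -1.0000

-1.000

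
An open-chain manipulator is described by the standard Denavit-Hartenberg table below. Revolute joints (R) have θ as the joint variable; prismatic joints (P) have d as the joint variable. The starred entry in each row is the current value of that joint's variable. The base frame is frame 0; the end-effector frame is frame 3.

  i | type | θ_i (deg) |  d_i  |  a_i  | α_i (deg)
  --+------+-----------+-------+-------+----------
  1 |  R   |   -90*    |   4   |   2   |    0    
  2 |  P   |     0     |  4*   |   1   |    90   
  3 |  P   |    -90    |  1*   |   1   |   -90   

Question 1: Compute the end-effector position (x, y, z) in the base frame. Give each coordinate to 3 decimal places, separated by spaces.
after link 1: o_1 = (0.0000, -2.0000, 4.0000)
after link 2: o_2 = (0.0000, -3.0000, 8.0000)
after link 3: o_3 = (-1.0000, -3.0000, 7.0000)

-1.000 -3.000 7.000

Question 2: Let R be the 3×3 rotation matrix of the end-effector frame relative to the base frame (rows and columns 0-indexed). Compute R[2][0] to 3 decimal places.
End-effector x-axis (col 0 of R) = (-0.0000,-0.0000,-1.0000)
R[2][0] = -1.0000

-1.000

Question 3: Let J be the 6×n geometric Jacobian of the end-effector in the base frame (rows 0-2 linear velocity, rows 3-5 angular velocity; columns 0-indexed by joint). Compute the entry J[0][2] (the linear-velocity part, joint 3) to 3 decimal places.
prismatic axis z_2 = (-1.0000,-0.0000,0.0000)
J_v[:, 2] = z_2; J_ω[:, 2] = (0,0,0)
entry J[0][2] = -1.0000

-1.000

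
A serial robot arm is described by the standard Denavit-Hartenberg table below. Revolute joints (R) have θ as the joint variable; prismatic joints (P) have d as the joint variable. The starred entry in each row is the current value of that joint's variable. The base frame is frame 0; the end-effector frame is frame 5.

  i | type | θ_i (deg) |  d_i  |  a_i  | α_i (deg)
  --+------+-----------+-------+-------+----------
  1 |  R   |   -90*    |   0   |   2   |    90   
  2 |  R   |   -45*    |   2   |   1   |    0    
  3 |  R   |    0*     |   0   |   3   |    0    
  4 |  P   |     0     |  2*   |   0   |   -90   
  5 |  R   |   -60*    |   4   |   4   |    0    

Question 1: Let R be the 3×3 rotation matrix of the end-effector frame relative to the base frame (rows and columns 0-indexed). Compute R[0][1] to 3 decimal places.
End-effector y-axis (col 1 of R) = (0.5000,-0.6124,-0.6124)
R[0][1] = 0.5000

0.500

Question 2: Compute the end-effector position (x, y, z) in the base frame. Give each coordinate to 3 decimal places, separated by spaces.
after link 1: o_1 = (0.0000, -2.0000, 0.0000)
after link 2: o_2 = (-2.0000, -2.7071, -0.7071)
after link 3: o_3 = (-2.0000, -4.8284, -2.8284)
after link 4: o_4 = (-4.0000, -4.8284, -2.8284)
after link 5: o_5 = (-7.4641, -9.0711, -1.4142)

-7.464 -9.071 -1.414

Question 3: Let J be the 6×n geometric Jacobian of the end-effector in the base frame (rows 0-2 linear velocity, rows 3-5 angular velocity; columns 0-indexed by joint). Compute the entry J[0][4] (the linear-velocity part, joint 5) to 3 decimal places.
axis z_4 = (0.0000,-0.7071,0.7071); lever o_n−o_4 = (-3.4641,-4.2426,1.4142)
cross product → J_v[:, 4] = (2.0000,-2.4495,-2.4495)
J_ω[:, 4] = z_4
entry J[0][4] = 2.0000

2.000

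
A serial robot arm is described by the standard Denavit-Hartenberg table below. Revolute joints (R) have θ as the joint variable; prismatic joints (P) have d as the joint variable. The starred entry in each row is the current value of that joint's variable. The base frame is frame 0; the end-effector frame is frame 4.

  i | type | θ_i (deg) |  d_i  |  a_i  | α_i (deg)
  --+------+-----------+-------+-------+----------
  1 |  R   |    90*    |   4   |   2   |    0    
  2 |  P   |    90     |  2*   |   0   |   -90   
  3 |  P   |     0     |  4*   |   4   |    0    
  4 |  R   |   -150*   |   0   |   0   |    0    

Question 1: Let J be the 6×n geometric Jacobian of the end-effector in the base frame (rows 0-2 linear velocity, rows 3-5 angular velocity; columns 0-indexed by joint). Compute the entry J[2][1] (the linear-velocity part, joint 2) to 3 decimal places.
1.000

prismatic axis z_1 = (0.0000,0.0000,1.0000)
J_v[:, 1] = z_1; J_ω[:, 1] = (0,0,0)
entry J[2][1] = 1.0000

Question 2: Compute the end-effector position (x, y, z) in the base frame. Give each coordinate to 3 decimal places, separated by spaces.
-4.000 -2.000 6.000

after link 1: o_1 = (0.0000, 2.0000, 4.0000)
after link 2: o_2 = (0.0000, 2.0000, 6.0000)
after link 3: o_3 = (-4.0000, -2.0000, 6.0000)
after link 4: o_4 = (-4.0000, -2.0000, 6.0000)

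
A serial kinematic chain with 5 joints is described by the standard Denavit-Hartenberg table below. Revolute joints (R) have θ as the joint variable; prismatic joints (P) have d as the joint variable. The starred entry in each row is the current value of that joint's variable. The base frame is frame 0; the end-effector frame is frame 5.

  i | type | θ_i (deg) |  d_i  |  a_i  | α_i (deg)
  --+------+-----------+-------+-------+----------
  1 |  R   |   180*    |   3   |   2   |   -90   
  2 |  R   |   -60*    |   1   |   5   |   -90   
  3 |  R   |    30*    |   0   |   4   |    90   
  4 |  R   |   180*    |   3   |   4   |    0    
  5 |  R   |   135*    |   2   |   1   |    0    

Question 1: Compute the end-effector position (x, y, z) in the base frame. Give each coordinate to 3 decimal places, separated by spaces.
-5.444 -4.977 10.379

after link 1: o_1 = (-2.0000, 0.0000, 3.0000)
after link 2: o_2 = (-4.5000, -1.0000, 7.3301)
after link 3: o_3 = (-6.2321, 1.0000, 10.3301)
after link 4: o_4 = (-5.2500, -3.5981, 8.6292)
after link 5: o_5 = (-5.4438, -4.9766, 10.3791)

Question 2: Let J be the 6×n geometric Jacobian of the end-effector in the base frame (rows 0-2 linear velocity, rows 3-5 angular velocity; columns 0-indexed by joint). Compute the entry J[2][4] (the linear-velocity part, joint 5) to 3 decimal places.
axis z_4 = (-0.2500,-0.8660,0.4330); lever o_n−o_4 = (-0.1938,-1.3785,1.7499)
cross product → J_v[:, 4] = (-0.9186,0.3536,0.1768)
J_ω[:, 4] = z_4
entry J[2][4] = 0.1768

0.177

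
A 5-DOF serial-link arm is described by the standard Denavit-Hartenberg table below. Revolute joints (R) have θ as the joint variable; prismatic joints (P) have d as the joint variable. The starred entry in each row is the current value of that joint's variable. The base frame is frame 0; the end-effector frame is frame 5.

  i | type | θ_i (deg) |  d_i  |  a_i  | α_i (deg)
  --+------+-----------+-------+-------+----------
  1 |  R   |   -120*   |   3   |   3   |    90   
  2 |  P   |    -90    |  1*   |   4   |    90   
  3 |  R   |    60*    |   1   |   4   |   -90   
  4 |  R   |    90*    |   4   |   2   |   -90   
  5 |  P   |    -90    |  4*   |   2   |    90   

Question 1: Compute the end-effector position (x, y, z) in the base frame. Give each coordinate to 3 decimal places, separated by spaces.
after link 1: o_1 = (-1.5000, -2.5981, 3.0000)
after link 2: o_2 = (-2.3660, -2.0981, -1.0000)
after link 3: o_3 = (-4.8660, 0.5000, -3.0000)
after link 4: o_4 = (-7.5981, -0.2321, 0.4641)
after link 5: o_5 = (-5.4641, -1.4641, 4.1962)

-5.464 -1.464 4.196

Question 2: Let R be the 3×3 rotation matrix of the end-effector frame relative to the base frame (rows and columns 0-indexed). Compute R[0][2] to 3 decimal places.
0.500

End-effector z-axis (col 2 of R) = (0.5000,0.8660,0.0000)
R[0][2] = 0.5000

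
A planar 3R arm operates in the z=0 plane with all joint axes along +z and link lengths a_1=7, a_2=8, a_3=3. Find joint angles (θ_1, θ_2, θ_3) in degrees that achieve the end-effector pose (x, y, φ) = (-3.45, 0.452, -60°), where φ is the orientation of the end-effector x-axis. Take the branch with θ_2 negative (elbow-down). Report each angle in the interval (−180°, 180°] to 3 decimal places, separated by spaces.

wrist centre = target − a_3·(cos φ, sin φ) = (-4.9500, 3.0501)
cos θ_2 = (33.8055−7²−8²)/(2·7·8) = -0.7071; θ_2 = -134.9990° (elbow-down)
β = atan2(3.0501,-4.9500) = 148.3596°; ψ = atan2(-5.6570,1.3432) = -76.6425°
θ_1 = β − ψ = 225.0020°
θ_3 = φ − θ_1 − θ_2 = -150.0031° (wrapped to (-180°,180°])

-134.998 -134.999 -150.003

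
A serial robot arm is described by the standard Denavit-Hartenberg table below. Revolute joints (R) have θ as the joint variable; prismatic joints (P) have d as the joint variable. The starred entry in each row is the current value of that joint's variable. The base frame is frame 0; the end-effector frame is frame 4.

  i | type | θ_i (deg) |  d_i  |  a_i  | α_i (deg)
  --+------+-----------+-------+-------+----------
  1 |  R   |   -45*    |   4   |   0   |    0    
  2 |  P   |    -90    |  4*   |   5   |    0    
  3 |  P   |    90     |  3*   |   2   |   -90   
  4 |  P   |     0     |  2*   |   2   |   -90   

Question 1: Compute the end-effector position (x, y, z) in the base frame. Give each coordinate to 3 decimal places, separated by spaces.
after link 1: o_1 = (0.0000, 0.0000, 4.0000)
after link 2: o_2 = (-3.5355, -3.5355, 8.0000)
after link 3: o_3 = (-2.1213, -4.9497, 11.0000)
after link 4: o_4 = (0.7071, -4.9497, 11.0000)

0.707 -4.950 11.000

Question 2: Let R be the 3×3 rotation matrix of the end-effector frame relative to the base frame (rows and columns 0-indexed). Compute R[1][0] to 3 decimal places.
End-effector x-axis (col 0 of R) = (0.7071,-0.7071,0.0000)
R[1][0] = -0.7071

-0.707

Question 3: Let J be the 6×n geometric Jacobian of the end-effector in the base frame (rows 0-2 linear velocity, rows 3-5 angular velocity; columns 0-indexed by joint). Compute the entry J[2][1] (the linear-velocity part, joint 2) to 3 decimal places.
prismatic axis z_1 = (0.0000,0.0000,1.0000)
J_v[:, 1] = z_1; J_ω[:, 1] = (0,0,0)
entry J[2][1] = 1.0000

1.000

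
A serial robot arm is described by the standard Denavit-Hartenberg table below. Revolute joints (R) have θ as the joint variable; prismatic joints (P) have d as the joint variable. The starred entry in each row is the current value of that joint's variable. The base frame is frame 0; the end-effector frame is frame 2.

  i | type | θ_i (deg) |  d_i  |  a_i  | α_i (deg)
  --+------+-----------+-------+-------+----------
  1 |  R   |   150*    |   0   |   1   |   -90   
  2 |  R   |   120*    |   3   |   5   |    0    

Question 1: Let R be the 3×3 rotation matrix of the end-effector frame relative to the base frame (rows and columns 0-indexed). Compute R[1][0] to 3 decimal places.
End-effector x-axis (col 0 of R) = (0.4330,-0.2500,-0.8660)
R[1][0] = -0.2500

-0.250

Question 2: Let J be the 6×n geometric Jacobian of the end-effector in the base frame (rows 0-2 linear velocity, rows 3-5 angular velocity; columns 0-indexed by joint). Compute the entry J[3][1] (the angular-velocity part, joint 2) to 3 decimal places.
axis z_1 = (-0.5000,-0.8660,0.0000); lever o_n−o_1 = (0.6651,-3.8481,-4.3301)
cross product → J_v[:, 1] = (3.7500,-2.1651,2.5000)
J_ω[:, 1] = z_1
entry J[3][1] = -0.5000

-0.500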